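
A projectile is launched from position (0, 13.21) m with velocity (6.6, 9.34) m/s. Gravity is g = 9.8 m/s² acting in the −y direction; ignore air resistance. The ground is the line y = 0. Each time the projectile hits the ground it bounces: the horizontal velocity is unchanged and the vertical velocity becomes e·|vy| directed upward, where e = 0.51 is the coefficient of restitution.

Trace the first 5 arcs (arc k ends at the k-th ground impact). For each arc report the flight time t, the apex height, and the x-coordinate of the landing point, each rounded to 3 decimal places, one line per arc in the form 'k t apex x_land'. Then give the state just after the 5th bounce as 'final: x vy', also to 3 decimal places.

1 2.852 17.661 18.820
2 1.936 4.594 31.601
3 0.988 1.195 38.119
4 0.504 0.311 41.443
5 0.257 0.081 43.139
final: 43.139 0.642

Arc 1: start y=13.210, vy=9.340 → t=2.852, apex=17.661, x_land=18.820, impact vy=-18.605
  bounce: vy ← 0.51·18.605 = 9.489
Arc 2: start y=0.000, vy=9.489 → t=1.936, apex=4.594, x_land=31.601, impact vy=-9.489
  bounce: vy ← 0.51·9.489 = 4.839
Arc 3: start y=0.000, vy=4.839 → t=0.988, apex=1.195, x_land=38.119, impact vy=-4.839
  bounce: vy ← 0.51·4.839 = 2.468
Arc 4: start y=0.000, vy=2.468 → t=0.504, apex=0.311, x_land=41.443, impact vy=-2.468
  bounce: vy ← 0.51·2.468 = 1.259
Arc 5: start y=0.000, vy=1.259 → t=0.257, apex=0.081, x_land=43.139, impact vy=-1.259
  bounce: vy ← 0.51·1.259 = 0.642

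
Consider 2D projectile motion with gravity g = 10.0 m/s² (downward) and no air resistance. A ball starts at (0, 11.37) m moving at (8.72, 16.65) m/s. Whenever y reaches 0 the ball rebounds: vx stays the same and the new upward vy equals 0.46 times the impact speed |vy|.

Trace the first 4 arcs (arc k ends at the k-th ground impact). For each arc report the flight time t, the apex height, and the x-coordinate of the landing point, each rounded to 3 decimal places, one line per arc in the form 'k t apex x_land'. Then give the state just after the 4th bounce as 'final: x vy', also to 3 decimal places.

Arc 1: start y=11.370, vy=16.650 → t=3.911, apex=25.231, x_land=34.107, impact vy=-22.464
  bounce: vy ← 0.46·22.464 = 10.333
Arc 2: start y=0.000, vy=10.333 → t=2.067, apex=5.339, x_land=52.129, impact vy=-10.333
  bounce: vy ← 0.46·10.333 = 4.753
Arc 3: start y=0.000, vy=4.753 → t=0.951, apex=1.130, x_land=60.418, impact vy=-4.753
  bounce: vy ← 0.46·4.753 = 2.187
Arc 4: start y=0.000, vy=2.187 → t=0.437, apex=0.239, x_land=64.232, impact vy=-2.187
  bounce: vy ← 0.46·2.187 = 1.006

1 3.911 25.231 34.107
2 2.067 5.339 52.129
3 0.951 1.130 60.418
4 0.437 0.239 64.232
final: 64.232 1.006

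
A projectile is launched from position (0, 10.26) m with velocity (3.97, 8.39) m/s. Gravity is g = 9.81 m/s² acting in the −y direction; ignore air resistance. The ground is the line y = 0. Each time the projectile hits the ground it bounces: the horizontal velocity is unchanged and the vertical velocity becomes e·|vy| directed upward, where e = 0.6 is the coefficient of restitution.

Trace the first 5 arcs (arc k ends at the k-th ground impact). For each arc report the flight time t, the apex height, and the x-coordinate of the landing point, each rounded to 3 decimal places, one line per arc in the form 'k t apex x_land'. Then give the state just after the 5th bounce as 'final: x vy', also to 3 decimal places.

Arc 1: start y=10.260, vy=8.390 → t=2.535, apex=13.848, x_land=10.066, impact vy=-16.483
  bounce: vy ← 0.6·16.483 = 9.890
Arc 2: start y=0.000, vy=9.890 → t=2.016, apex=4.985, x_land=18.071, impact vy=-9.890
  bounce: vy ← 0.6·9.890 = 5.934
Arc 3: start y=0.000, vy=5.934 → t=1.210, apex=1.795, x_land=22.873, impact vy=-5.934
  bounce: vy ← 0.6·5.934 = 3.560
Arc 4: start y=0.000, vy=3.560 → t=0.726, apex=0.646, x_land=25.755, impact vy=-3.560
  bounce: vy ← 0.6·3.560 = 2.136
Arc 5: start y=0.000, vy=2.136 → t=0.436, apex=0.233, x_land=27.484, impact vy=-2.136
  bounce: vy ← 0.6·2.136 = 1.282

1 2.535 13.848 10.066
2 2.016 4.985 18.071
3 1.210 1.795 22.873
4 0.726 0.646 25.755
5 0.436 0.233 27.484
final: 27.484 1.282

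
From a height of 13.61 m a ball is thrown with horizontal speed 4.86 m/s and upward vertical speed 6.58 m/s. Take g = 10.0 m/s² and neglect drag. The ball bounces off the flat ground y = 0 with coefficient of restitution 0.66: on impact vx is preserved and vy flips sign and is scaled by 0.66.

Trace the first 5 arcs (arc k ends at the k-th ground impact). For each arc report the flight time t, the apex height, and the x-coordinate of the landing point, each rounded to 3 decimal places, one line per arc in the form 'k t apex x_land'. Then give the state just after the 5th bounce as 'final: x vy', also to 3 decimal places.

Arc 1: start y=13.610, vy=6.580 → t=2.434, apex=15.775, x_land=11.830, impact vy=-17.762
  bounce: vy ← 0.66·17.762 = 11.723
Arc 2: start y=0.000, vy=11.723 → t=2.345, apex=6.872, x_land=23.225, impact vy=-11.723
  bounce: vy ← 0.66·11.723 = 7.737
Arc 3: start y=0.000, vy=7.737 → t=1.547, apex=2.993, x_land=30.746, impact vy=-7.737
  bounce: vy ← 0.66·7.737 = 5.107
Arc 4: start y=0.000, vy=5.107 → t=1.021, apex=1.304, x_land=35.709, impact vy=-5.107
  bounce: vy ← 0.66·5.107 = 3.370
Arc 5: start y=0.000, vy=3.370 → t=0.674, apex=0.568, x_land=38.985, impact vy=-3.370
  bounce: vy ← 0.66·3.370 = 2.224

1 2.434 15.775 11.830
2 2.345 6.872 23.225
3 1.547 2.993 30.746
4 1.021 1.304 35.709
5 0.674 0.568 38.985
final: 38.985 2.224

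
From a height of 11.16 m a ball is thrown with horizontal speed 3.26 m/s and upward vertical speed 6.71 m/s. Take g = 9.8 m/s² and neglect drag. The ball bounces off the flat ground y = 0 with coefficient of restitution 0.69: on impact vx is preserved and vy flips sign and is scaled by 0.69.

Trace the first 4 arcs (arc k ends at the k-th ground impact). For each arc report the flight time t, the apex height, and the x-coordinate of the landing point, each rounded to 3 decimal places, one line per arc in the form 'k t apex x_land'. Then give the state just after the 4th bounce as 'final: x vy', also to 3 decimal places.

Arc 1: start y=11.160, vy=6.710 → t=2.342, apex=13.457, x_land=7.635, impact vy=-16.241
  bounce: vy ← 0.69·16.241 = 11.206
Arc 2: start y=0.000, vy=11.206 → t=2.287, apex=6.407, x_land=15.090, impact vy=-11.206
  bounce: vy ← 0.69·11.206 = 7.732
Arc 3: start y=0.000, vy=7.732 → t=1.578, apex=3.050, x_land=20.234, impact vy=-7.732
  bounce: vy ← 0.69·7.732 = 5.335
Arc 4: start y=0.000, vy=5.335 → t=1.089, apex=1.452, x_land=23.784, impact vy=-5.335
  bounce: vy ← 0.69·5.335 = 3.681

1 2.342 13.457 7.635
2 2.287 6.407 15.090
3 1.578 3.050 20.234
4 1.089 1.452 23.784
final: 23.784 3.681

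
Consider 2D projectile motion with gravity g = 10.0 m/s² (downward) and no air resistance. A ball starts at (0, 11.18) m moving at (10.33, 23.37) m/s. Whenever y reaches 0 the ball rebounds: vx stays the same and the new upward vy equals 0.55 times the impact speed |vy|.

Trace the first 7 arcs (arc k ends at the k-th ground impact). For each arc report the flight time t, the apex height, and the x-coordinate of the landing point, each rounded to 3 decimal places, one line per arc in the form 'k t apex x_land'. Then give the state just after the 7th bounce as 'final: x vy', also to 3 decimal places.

1 5.111 38.488 52.801
2 3.052 11.643 84.327
3 1.679 3.522 101.667
4 0.923 1.065 111.203
5 0.508 0.322 116.448
6 0.279 0.097 119.333
7 0.154 0.029 120.920
final: 120.920 0.422

Arc 1: start y=11.180, vy=23.370 → t=5.111, apex=38.488, x_land=52.801, impact vy=-27.744
  bounce: vy ← 0.55·27.744 = 15.259
Arc 2: start y=0.000, vy=15.259 → t=3.052, apex=11.643, x_land=84.327, impact vy=-15.259
  bounce: vy ← 0.55·15.259 = 8.393
Arc 3: start y=0.000, vy=8.393 → t=1.679, apex=3.522, x_land=101.667, impact vy=-8.393
  bounce: vy ← 0.55·8.393 = 4.616
Arc 4: start y=0.000, vy=4.616 → t=0.923, apex=1.065, x_land=111.203, impact vy=-4.616
  bounce: vy ← 0.55·4.616 = 2.539
Arc 5: start y=0.000, vy=2.539 → t=0.508, apex=0.322, x_land=116.448, impact vy=-2.539
  bounce: vy ← 0.55·2.539 = 1.396
Arc 6: start y=0.000, vy=1.396 → t=0.279, apex=0.097, x_land=119.333, impact vy=-1.396
  bounce: vy ← 0.55·1.396 = 0.768
Arc 7: start y=0.000, vy=0.768 → t=0.154, apex=0.029, x_land=120.920, impact vy=-0.768
  bounce: vy ← 0.55·0.768 = 0.422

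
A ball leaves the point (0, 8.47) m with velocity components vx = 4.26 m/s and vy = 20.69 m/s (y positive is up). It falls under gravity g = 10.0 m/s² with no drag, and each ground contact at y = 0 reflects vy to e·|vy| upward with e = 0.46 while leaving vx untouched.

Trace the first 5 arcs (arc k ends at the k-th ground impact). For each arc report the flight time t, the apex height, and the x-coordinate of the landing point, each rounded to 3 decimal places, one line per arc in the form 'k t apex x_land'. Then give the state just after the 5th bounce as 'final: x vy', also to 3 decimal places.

1 4.513 29.874 19.227
2 2.249 6.321 28.807
3 1.034 1.338 33.213
4 0.476 0.283 35.240
5 0.219 0.060 36.173
final: 36.173 0.503

Arc 1: start y=8.470, vy=20.690 → t=4.513, apex=29.874, x_land=19.227, impact vy=-24.443
  bounce: vy ← 0.46·24.443 = 11.244
Arc 2: start y=0.000, vy=11.244 → t=2.249, apex=6.321, x_land=28.807, impact vy=-11.244
  bounce: vy ← 0.46·11.244 = 5.172
Arc 3: start y=0.000, vy=5.172 → t=1.034, apex=1.338, x_land=33.213, impact vy=-5.172
  bounce: vy ← 0.46·5.172 = 2.379
Arc 4: start y=0.000, vy=2.379 → t=0.476, apex=0.283, x_land=35.240, impact vy=-2.379
  bounce: vy ← 0.46·2.379 = 1.094
Arc 5: start y=0.000, vy=1.094 → t=0.219, apex=0.060, x_land=36.173, impact vy=-1.094
  bounce: vy ← 0.46·1.094 = 0.503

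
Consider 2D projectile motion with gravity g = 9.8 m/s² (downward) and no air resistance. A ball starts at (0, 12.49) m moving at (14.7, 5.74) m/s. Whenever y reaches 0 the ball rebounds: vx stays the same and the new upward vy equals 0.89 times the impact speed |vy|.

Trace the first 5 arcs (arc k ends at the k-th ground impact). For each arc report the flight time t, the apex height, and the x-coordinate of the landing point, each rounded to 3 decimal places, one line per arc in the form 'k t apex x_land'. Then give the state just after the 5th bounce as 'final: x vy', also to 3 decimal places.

1 2.286 14.171 33.609
2 3.027 11.225 78.107
3 2.694 8.891 117.710
4 2.398 7.043 152.957
5 2.134 5.579 184.326
final: 184.326 9.306

Arc 1: start y=12.490, vy=5.740 → t=2.286, apex=14.171, x_land=33.609, impact vy=-16.666
  bounce: vy ← 0.89·16.666 = 14.833
Arc 2: start y=0.000, vy=14.833 → t=3.027, apex=11.225, x_land=78.107, impact vy=-14.833
  bounce: vy ← 0.89·14.833 = 13.201
Arc 3: start y=0.000, vy=13.201 → t=2.694, apex=8.891, x_land=117.710, impact vy=-13.201
  bounce: vy ← 0.89·13.201 = 11.749
Arc 4: start y=0.000, vy=11.749 → t=2.398, apex=7.043, x_land=152.957, impact vy=-11.749
  bounce: vy ← 0.89·11.749 = 10.457
Arc 5: start y=0.000, vy=10.457 → t=2.134, apex=5.579, x_land=184.326, impact vy=-10.457
  bounce: vy ← 0.89·10.457 = 9.306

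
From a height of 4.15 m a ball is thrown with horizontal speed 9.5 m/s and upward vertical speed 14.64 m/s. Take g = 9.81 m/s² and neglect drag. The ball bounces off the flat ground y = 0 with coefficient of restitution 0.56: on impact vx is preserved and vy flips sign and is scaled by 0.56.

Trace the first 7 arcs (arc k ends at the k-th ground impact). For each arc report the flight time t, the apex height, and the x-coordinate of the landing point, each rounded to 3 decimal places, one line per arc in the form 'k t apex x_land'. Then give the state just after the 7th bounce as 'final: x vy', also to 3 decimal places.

Arc 1: start y=4.150, vy=14.640 → t=3.245, apex=15.074, x_land=30.831, impact vy=-17.197
  bounce: vy ← 0.56·17.197 = 9.631
Arc 2: start y=0.000, vy=9.631 → t=1.963, apex=4.727, x_land=49.484, impact vy=-9.631
  bounce: vy ← 0.56·9.631 = 5.393
Arc 3: start y=0.000, vy=5.393 → t=1.100, apex=1.482, x_land=59.929, impact vy=-5.393
  bounce: vy ← 0.56·5.393 = 3.020
Arc 4: start y=0.000, vy=3.020 → t=0.616, apex=0.465, x_land=65.779, impact vy=-3.020
  bounce: vy ← 0.56·3.020 = 1.691
Arc 5: start y=0.000, vy=1.691 → t=0.345, apex=0.146, x_land=69.054, impact vy=-1.691
  bounce: vy ← 0.56·1.691 = 0.947
Arc 6: start y=0.000, vy=0.947 → t=0.193, apex=0.046, x_land=70.889, impact vy=-0.947
  bounce: vy ← 0.56·0.947 = 0.530
Arc 7: start y=0.000, vy=0.530 → t=0.108, apex=0.014, x_land=71.916, impact vy=-0.530
  bounce: vy ← 0.56·0.530 = 0.297

1 3.245 15.074 30.831
2 1.963 4.727 49.484
3 1.100 1.482 59.929
4 0.616 0.465 65.779
5 0.345 0.146 69.054
6 0.193 0.046 70.889
7 0.108 0.014 71.916
final: 71.916 0.297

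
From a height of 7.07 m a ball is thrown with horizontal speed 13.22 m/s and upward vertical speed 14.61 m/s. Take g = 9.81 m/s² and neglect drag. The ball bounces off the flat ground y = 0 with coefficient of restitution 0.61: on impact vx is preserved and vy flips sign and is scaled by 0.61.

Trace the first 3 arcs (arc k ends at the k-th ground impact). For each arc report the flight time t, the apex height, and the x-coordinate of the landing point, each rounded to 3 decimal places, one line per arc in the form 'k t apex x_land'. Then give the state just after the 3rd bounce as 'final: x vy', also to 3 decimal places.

Arc 1: start y=7.070, vy=14.610 → t=3.402, apex=17.949, x_land=44.978, impact vy=-18.766
  bounce: vy ← 0.61·18.766 = 11.447
Arc 2: start y=0.000, vy=11.447 → t=2.334, apex=6.679, x_land=75.831, impact vy=-11.447
  bounce: vy ← 0.61·11.447 = 6.983
Arc 3: start y=0.000, vy=6.983 → t=1.424, apex=2.485, x_land=94.651, impact vy=-6.983
  bounce: vy ← 0.61·6.983 = 4.260

1 3.402 17.949 44.978
2 2.334 6.679 75.831
3 1.424 2.485 94.651
final: 94.651 4.260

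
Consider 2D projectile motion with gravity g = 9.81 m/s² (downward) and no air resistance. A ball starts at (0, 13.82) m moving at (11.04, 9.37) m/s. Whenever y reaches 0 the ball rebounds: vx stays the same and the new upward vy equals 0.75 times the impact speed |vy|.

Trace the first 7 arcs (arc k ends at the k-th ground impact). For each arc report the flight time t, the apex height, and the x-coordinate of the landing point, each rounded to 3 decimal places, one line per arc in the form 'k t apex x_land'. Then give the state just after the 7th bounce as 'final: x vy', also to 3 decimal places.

Arc 1: start y=13.820, vy=9.370 → t=2.886, apex=18.295, x_land=31.866, impact vy=-18.946
  bounce: vy ← 0.75·18.946 = 14.209
Arc 2: start y=0.000, vy=14.209 → t=2.897, apex=10.291, x_land=63.848, impact vy=-14.209
  bounce: vy ← 0.75·14.209 = 10.657
Arc 3: start y=0.000, vy=10.657 → t=2.173, apex=5.789, x_land=87.835, impact vy=-10.657
  bounce: vy ← 0.75·10.657 = 7.993
Arc 4: start y=0.000, vy=7.993 → t=1.630, apex=3.256, x_land=105.825, impact vy=-7.993
  bounce: vy ← 0.75·7.993 = 5.995
Arc 5: start y=0.000, vy=5.995 → t=1.222, apex=1.832, x_land=119.317, impact vy=-5.995
  bounce: vy ← 0.75·5.995 = 4.496
Arc 6: start y=0.000, vy=4.496 → t=0.917, apex=1.030, x_land=129.436, impact vy=-4.496
  bounce: vy ← 0.75·4.496 = 3.372
Arc 7: start y=0.000, vy=3.372 → t=0.687, apex=0.580, x_land=137.026, impact vy=-3.372
  bounce: vy ← 0.75·3.372 = 2.529

1 2.886 18.295 31.866
2 2.897 10.291 63.848
3 2.173 5.789 87.835
4 1.630 3.256 105.825
5 1.222 1.832 119.317
6 0.917 1.030 129.436
7 0.687 0.580 137.026
final: 137.026 2.529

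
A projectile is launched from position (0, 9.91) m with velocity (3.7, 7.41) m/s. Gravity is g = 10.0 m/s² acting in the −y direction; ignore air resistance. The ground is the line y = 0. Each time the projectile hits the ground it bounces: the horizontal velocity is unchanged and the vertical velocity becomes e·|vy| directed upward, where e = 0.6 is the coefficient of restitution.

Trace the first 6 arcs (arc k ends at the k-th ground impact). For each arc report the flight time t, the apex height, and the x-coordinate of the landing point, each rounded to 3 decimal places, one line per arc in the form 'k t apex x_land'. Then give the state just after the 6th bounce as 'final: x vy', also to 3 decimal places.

Arc 1: start y=9.910, vy=7.410 → t=2.332, apex=12.655, x_land=8.628, impact vy=-15.909
  bounce: vy ← 0.6·15.909 = 9.546
Arc 2: start y=0.000, vy=9.546 → t=1.909, apex=4.556, x_land=15.692, impact vy=-9.546
  bounce: vy ← 0.6·9.546 = 5.727
Arc 3: start y=0.000, vy=5.727 → t=1.145, apex=1.640, x_land=19.930, impact vy=-5.727
  bounce: vy ← 0.6·5.727 = 3.436
Arc 4: start y=0.000, vy=3.436 → t=0.687, apex=0.590, x_land=22.473, impact vy=-3.436
  bounce: vy ← 0.6·3.436 = 2.062
Arc 5: start y=0.000, vy=2.062 → t=0.412, apex=0.213, x_land=23.999, impact vy=-2.062
  bounce: vy ← 0.6·2.062 = 1.237
Arc 6: start y=0.000, vy=1.237 → t=0.247, apex=0.077, x_land=24.914, impact vy=-1.237
  bounce: vy ← 0.6·1.237 = 0.742

1 2.332 12.655 8.628
2 1.909 4.556 15.692
3 1.145 1.640 19.930
4 0.687 0.590 22.473
5 0.412 0.213 23.999
6 0.247 0.077 24.914
final: 24.914 0.742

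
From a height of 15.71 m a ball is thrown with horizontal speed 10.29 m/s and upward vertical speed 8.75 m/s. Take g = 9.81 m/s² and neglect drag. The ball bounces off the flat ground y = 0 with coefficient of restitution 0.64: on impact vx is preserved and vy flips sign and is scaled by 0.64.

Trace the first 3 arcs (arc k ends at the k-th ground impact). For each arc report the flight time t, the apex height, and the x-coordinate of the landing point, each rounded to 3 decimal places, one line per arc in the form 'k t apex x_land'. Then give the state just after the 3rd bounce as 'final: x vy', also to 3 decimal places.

1 2.892 19.612 29.754
2 2.559 8.033 56.091
3 1.638 3.290 72.947
final: 72.947 5.142

Arc 1: start y=15.710, vy=8.750 → t=2.892, apex=19.612, x_land=29.754, impact vy=-19.616
  bounce: vy ← 0.64·19.616 = 12.554
Arc 2: start y=0.000, vy=12.554 → t=2.559, apex=8.033, x_land=56.091, impact vy=-12.554
  bounce: vy ← 0.64·12.554 = 8.035
Arc 3: start y=0.000, vy=8.035 → t=1.638, apex=3.290, x_land=72.947, impact vy=-8.035
  bounce: vy ← 0.64·8.035 = 5.142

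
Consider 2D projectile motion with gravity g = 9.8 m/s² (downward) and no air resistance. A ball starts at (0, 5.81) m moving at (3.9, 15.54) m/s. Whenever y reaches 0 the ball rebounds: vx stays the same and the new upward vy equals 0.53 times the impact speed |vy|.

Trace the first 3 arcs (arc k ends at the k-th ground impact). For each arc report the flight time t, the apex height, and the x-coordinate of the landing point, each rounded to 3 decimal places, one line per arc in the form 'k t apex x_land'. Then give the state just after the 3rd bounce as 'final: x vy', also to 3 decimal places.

Arc 1: start y=5.810, vy=15.540 → t=3.509, apex=18.131, x_land=13.686, impact vy=-18.851
  bounce: vy ← 0.53·18.851 = 9.991
Arc 2: start y=0.000, vy=9.991 → t=2.039, apex=5.093, x_land=21.638, impact vy=-9.991
  bounce: vy ← 0.53·9.991 = 5.295
Arc 3: start y=0.000, vy=5.295 → t=1.081, apex=1.431, x_land=25.853, impact vy=-5.295
  bounce: vy ← 0.53·5.295 = 2.807

1 3.509 18.131 13.686
2 2.039 5.093 21.638
3 1.081 1.431 25.853
final: 25.853 2.807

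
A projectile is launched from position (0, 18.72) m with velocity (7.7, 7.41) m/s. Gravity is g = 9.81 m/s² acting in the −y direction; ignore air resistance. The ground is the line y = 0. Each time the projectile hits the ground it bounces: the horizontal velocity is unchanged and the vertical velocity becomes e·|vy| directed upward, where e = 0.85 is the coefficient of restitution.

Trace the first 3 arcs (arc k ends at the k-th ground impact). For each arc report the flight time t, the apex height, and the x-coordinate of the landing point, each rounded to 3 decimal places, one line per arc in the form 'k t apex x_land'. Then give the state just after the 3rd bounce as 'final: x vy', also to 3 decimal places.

Arc 1: start y=18.720, vy=7.410 → t=2.850, apex=21.519, x_land=21.944, impact vy=-20.547
  bounce: vy ← 0.85·20.547 = 17.465
Arc 2: start y=0.000, vy=17.465 → t=3.561, apex=15.547, x_land=49.362, impact vy=-17.465
  bounce: vy ← 0.85·17.465 = 14.845
Arc 3: start y=0.000, vy=14.845 → t=3.027, apex=11.233, x_land=72.666, impact vy=-14.845
  bounce: vy ← 0.85·14.845 = 12.619

1 2.850 21.519 21.944
2 3.561 15.547 49.362
3 3.027 11.233 72.666
final: 72.666 12.619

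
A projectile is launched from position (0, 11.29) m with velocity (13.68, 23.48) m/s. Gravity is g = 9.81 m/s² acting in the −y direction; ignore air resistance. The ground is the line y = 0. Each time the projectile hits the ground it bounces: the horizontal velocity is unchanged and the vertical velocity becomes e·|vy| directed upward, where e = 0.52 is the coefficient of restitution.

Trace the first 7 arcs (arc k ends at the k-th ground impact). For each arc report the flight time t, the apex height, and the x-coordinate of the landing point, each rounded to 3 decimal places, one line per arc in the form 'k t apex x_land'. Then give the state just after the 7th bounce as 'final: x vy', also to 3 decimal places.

1 5.227 39.389 71.509
2 2.947 10.651 111.826
3 1.533 2.880 132.791
4 0.797 0.779 143.693
5 0.414 0.211 149.362
6 0.215 0.057 152.310
7 0.112 0.015 153.843
final: 153.843 0.286

Arc 1: start y=11.290, vy=23.480 → t=5.227, apex=39.389, x_land=71.509, impact vy=-27.800
  bounce: vy ← 0.52·27.800 = 14.456
Arc 2: start y=0.000, vy=14.456 → t=2.947, apex=10.651, x_land=111.826, impact vy=-14.456
  bounce: vy ← 0.52·14.456 = 7.517
Arc 3: start y=0.000, vy=7.517 → t=1.533, apex=2.880, x_land=132.791, impact vy=-7.517
  bounce: vy ← 0.52·7.517 = 3.909
Arc 4: start y=0.000, vy=3.909 → t=0.797, apex=0.779, x_land=143.693, impact vy=-3.909
  bounce: vy ← 0.52·3.909 = 2.033
Arc 5: start y=0.000, vy=2.033 → t=0.414, apex=0.211, x_land=149.362, impact vy=-2.033
  bounce: vy ← 0.52·2.033 = 1.057
Arc 6: start y=0.000, vy=1.057 → t=0.215, apex=0.057, x_land=152.310, impact vy=-1.057
  bounce: vy ← 0.52·1.057 = 0.550
Arc 7: start y=0.000, vy=0.550 → t=0.112, apex=0.015, x_land=153.843, impact vy=-0.550
  bounce: vy ← 0.52·0.550 = 0.286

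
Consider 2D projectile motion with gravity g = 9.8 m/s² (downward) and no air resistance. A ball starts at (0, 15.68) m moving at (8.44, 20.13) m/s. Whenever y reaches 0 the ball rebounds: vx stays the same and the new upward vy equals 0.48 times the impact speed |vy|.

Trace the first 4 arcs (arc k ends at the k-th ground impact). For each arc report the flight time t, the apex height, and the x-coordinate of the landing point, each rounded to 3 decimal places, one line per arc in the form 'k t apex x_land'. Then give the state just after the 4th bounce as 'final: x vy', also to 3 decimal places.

1 4.778 36.354 40.326
2 2.615 8.376 62.395
3 1.255 1.930 72.989
4 0.602 0.445 78.073
final: 78.073 1.417

Arc 1: start y=15.680, vy=20.130 → t=4.778, apex=36.354, x_land=40.326, impact vy=-26.694
  bounce: vy ← 0.48·26.694 = 12.813
Arc 2: start y=0.000, vy=12.813 → t=2.615, apex=8.376, x_land=62.395, impact vy=-12.813
  bounce: vy ← 0.48·12.813 = 6.150
Arc 3: start y=0.000, vy=6.150 → t=1.255, apex=1.930, x_land=72.989, impact vy=-6.150
  bounce: vy ← 0.48·6.150 = 2.952
Arc 4: start y=0.000, vy=2.952 → t=0.602, apex=0.445, x_land=78.073, impact vy=-2.952
  bounce: vy ← 0.48·2.952 = 1.417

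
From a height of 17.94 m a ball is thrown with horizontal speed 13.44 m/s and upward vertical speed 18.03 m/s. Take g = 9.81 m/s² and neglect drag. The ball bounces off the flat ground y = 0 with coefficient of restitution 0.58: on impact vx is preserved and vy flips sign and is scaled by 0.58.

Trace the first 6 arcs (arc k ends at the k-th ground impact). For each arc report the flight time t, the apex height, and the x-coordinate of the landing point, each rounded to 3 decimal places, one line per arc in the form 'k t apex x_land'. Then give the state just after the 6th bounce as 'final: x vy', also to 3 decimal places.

Arc 1: start y=17.940, vy=18.030 → t=4.490, apex=34.509, x_land=60.350, impact vy=-26.020
  bounce: vy ← 0.58·26.020 = 15.092
Arc 2: start y=0.000, vy=15.092 → t=3.077, apex=11.609, x_land=101.703, impact vy=-15.092
  bounce: vy ← 0.58·15.092 = 8.753
Arc 3: start y=0.000, vy=8.753 → t=1.785, apex=3.905, x_land=125.688, impact vy=-8.753
  bounce: vy ← 0.58·8.753 = 5.077
Arc 4: start y=0.000, vy=5.077 → t=1.035, apex=1.314, x_land=139.599, impact vy=-5.077
  bounce: vy ← 0.58·5.077 = 2.945
Arc 5: start y=0.000, vy=2.945 → t=0.600, apex=0.442, x_land=147.667, impact vy=-2.945
  bounce: vy ← 0.58·2.945 = 1.708
Arc 6: start y=0.000, vy=1.708 → t=0.348, apex=0.149, x_land=152.347, impact vy=-1.708
  bounce: vy ← 0.58·1.708 = 0.991

1 4.490 34.509 60.350
2 3.077 11.609 101.703
3 1.785 3.905 125.688
4 1.035 1.314 139.599
5 0.600 0.442 147.667
6 0.348 0.149 152.347
final: 152.347 0.991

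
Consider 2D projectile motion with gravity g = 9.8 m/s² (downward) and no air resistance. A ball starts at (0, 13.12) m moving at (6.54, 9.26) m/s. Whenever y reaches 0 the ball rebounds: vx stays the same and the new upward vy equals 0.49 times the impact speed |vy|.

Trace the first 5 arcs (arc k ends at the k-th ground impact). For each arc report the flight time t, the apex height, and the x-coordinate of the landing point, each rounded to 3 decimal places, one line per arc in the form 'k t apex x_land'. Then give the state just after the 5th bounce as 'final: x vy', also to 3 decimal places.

1 2.834 17.495 18.537
2 1.852 4.201 30.648
3 0.907 1.009 36.582
4 0.445 0.242 39.490
5 0.218 0.058 40.914
final: 40.914 0.523

Arc 1: start y=13.120, vy=9.260 → t=2.834, apex=17.495, x_land=18.537, impact vy=-18.518
  bounce: vy ← 0.49·18.518 = 9.074
Arc 2: start y=0.000, vy=9.074 → t=1.852, apex=4.201, x_land=30.648, impact vy=-9.074
  bounce: vy ← 0.49·9.074 = 4.446
Arc 3: start y=0.000, vy=4.446 → t=0.907, apex=1.009, x_land=36.582, impact vy=-4.446
  bounce: vy ← 0.49·4.446 = 2.179
Arc 4: start y=0.000, vy=2.179 → t=0.445, apex=0.242, x_land=39.490, impact vy=-2.179
  bounce: vy ← 0.49·2.179 = 1.067
Arc 5: start y=0.000, vy=1.067 → t=0.218, apex=0.058, x_land=40.914, impact vy=-1.067
  bounce: vy ← 0.49·1.067 = 0.523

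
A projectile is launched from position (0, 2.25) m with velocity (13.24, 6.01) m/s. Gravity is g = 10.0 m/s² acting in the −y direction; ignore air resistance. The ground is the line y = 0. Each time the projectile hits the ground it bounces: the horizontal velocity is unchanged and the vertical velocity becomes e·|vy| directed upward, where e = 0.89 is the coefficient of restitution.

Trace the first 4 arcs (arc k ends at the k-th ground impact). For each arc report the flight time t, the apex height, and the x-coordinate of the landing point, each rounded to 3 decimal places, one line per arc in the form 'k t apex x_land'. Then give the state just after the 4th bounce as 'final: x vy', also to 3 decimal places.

1 1.502 4.056 19.882
2 1.603 3.213 41.108
3 1.427 2.545 60.000
4 1.270 2.016 76.813
final: 76.813 5.651

Arc 1: start y=2.250, vy=6.010 → t=1.502, apex=4.056, x_land=19.882, impact vy=-9.007
  bounce: vy ← 0.89·9.007 = 8.016
Arc 2: start y=0.000, vy=8.016 → t=1.603, apex=3.213, x_land=41.108, impact vy=-8.016
  bounce: vy ← 0.89·8.016 = 7.134
Arc 3: start y=0.000, vy=7.134 → t=1.427, apex=2.545, x_land=60.000, impact vy=-7.134
  bounce: vy ← 0.89·7.134 = 6.349
Arc 4: start y=0.000, vy=6.349 → t=1.270, apex=2.016, x_land=76.813, impact vy=-6.349
  bounce: vy ← 0.89·6.349 = 5.651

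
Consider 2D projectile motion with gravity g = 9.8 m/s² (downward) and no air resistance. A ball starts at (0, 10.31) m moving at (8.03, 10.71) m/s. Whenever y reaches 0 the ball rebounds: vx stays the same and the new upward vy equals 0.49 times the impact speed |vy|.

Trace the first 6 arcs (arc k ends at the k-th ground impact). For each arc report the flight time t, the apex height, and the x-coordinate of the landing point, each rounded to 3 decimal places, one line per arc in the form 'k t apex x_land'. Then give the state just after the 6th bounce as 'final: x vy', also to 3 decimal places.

1 2.909 16.162 23.359
2 1.780 3.881 37.651
3 0.872 0.932 44.655
4 0.427 0.224 48.086
5 0.209 0.054 49.767
6 0.103 0.013 50.591
final: 50.591 0.246

Arc 1: start y=10.310, vy=10.710 → t=2.909, apex=16.162, x_land=23.359, impact vy=-17.798
  bounce: vy ← 0.49·17.798 = 8.721
Arc 2: start y=0.000, vy=8.721 → t=1.780, apex=3.881, x_land=37.651, impact vy=-8.721
  bounce: vy ← 0.49·8.721 = 4.273
Arc 3: start y=0.000, vy=4.273 → t=0.872, apex=0.932, x_land=44.655, impact vy=-4.273
  bounce: vy ← 0.49·4.273 = 2.094
Arc 4: start y=0.000, vy=2.094 → t=0.427, apex=0.224, x_land=48.086, impact vy=-2.094
  bounce: vy ← 0.49·2.094 = 1.026
Arc 5: start y=0.000, vy=1.026 → t=0.209, apex=0.054, x_land=49.767, impact vy=-1.026
  bounce: vy ← 0.49·1.026 = 0.503
Arc 6: start y=0.000, vy=0.503 → t=0.103, apex=0.013, x_land=50.591, impact vy=-0.503
  bounce: vy ← 0.49·0.503 = 0.246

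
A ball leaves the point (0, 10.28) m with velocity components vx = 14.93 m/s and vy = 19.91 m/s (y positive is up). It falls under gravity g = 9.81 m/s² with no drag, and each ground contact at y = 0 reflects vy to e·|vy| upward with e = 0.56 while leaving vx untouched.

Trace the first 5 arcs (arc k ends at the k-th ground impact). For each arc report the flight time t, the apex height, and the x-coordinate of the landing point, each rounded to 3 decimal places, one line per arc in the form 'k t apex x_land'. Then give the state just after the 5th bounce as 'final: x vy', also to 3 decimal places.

1 4.523 30.484 67.522
2 2.792 9.560 109.208
3 1.564 2.998 132.553
4 0.876 0.940 145.626
5 0.490 0.295 152.946
final: 152.946 1.347

Arc 1: start y=10.280, vy=19.910 → t=4.523, apex=30.484, x_land=67.522, impact vy=-24.456
  bounce: vy ← 0.56·24.456 = 13.695
Arc 2: start y=0.000, vy=13.695 → t=2.792, apex=9.560, x_land=109.208, impact vy=-13.695
  bounce: vy ← 0.56·13.695 = 7.669
Arc 3: start y=0.000, vy=7.669 → t=1.564, apex=2.998, x_land=132.553, impact vy=-7.669
  bounce: vy ← 0.56·7.669 = 4.295
Arc 4: start y=0.000, vy=4.295 → t=0.876, apex=0.940, x_land=145.626, impact vy=-4.295
  bounce: vy ← 0.56·4.295 = 2.405
Arc 5: start y=0.000, vy=2.405 → t=0.490, apex=0.295, x_land=152.946, impact vy=-2.405
  bounce: vy ← 0.56·2.405 = 1.347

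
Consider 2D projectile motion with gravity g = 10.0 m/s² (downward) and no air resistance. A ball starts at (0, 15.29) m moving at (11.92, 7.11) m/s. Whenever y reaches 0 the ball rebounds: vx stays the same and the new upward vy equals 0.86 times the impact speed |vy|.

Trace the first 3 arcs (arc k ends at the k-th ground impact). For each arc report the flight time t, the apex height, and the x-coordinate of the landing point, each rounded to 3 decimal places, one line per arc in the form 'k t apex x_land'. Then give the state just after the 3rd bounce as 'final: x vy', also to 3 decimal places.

1 2.599 17.818 30.977
2 3.247 13.178 69.680
3 2.792 9.746 102.964
final: 102.964 12.007

Arc 1: start y=15.290, vy=7.110 → t=2.599, apex=17.818, x_land=30.977, impact vy=-18.877
  bounce: vy ← 0.86·18.877 = 16.234
Arc 2: start y=0.000, vy=16.234 → t=3.247, apex=13.178, x_land=69.680, impact vy=-16.234
  bounce: vy ← 0.86·16.234 = 13.962
Arc 3: start y=0.000, vy=13.962 → t=2.792, apex=9.746, x_land=102.964, impact vy=-13.962
  bounce: vy ← 0.86·13.962 = 12.007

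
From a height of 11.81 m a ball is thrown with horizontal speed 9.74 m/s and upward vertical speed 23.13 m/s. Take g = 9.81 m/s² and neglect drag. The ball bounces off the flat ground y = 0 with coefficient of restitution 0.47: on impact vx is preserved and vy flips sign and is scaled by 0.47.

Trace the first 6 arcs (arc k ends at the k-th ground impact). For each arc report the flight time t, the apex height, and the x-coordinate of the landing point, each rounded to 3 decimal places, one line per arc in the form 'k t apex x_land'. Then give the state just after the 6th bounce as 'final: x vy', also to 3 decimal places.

1 5.180 39.078 50.457
2 2.653 8.632 76.299
3 1.247 1.907 88.445
4 0.586 0.421 94.154
5 0.275 0.093 96.837
6 0.129 0.021 98.098
final: 98.098 0.298

Arc 1: start y=11.810, vy=23.130 → t=5.180, apex=39.078, x_land=50.457, impact vy=-27.690
  bounce: vy ← 0.47·27.690 = 13.014
Arc 2: start y=0.000, vy=13.014 → t=2.653, apex=8.632, x_land=76.299, impact vy=-13.014
  bounce: vy ← 0.47·13.014 = 6.117
Arc 3: start y=0.000, vy=6.117 → t=1.247, apex=1.907, x_land=88.445, impact vy=-6.117
  bounce: vy ← 0.47·6.117 = 2.875
Arc 4: start y=0.000, vy=2.875 → t=0.586, apex=0.421, x_land=94.154, impact vy=-2.875
  bounce: vy ← 0.47·2.875 = 1.351
Arc 5: start y=0.000, vy=1.351 → t=0.275, apex=0.093, x_land=96.837, impact vy=-1.351
  bounce: vy ← 0.47·1.351 = 0.635
Arc 6: start y=0.000, vy=0.635 → t=0.129, apex=0.021, x_land=98.098, impact vy=-0.635
  bounce: vy ← 0.47·0.635 = 0.298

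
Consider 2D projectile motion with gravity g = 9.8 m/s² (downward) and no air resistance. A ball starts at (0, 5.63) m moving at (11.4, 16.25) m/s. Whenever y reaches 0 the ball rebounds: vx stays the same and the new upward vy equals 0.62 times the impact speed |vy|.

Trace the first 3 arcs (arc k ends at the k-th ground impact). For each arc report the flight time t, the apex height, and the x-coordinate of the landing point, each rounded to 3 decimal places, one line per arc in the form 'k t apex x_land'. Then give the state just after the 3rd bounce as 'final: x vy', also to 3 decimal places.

1 3.633 19.103 41.412
2 2.448 7.343 69.323
3 1.518 2.823 86.628
final: 86.628 4.612

Arc 1: start y=5.630, vy=16.250 → t=3.633, apex=19.103, x_land=41.412, impact vy=-19.350
  bounce: vy ← 0.62·19.350 = 11.997
Arc 2: start y=0.000, vy=11.997 → t=2.448, apex=7.343, x_land=69.323, impact vy=-11.997
  bounce: vy ← 0.62·11.997 = 7.438
Arc 3: start y=0.000, vy=7.438 → t=1.518, apex=2.823, x_land=86.628, impact vy=-7.438
  bounce: vy ← 0.62·7.438 = 4.612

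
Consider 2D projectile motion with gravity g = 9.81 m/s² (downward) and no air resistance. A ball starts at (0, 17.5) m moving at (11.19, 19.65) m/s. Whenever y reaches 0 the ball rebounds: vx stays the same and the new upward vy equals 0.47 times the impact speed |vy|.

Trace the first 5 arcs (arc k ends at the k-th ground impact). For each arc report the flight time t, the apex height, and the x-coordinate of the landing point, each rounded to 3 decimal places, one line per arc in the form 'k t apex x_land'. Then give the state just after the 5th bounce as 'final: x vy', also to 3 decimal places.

1 4.756 37.180 53.222
2 2.588 8.213 82.182
3 1.216 1.814 95.793
4 0.572 0.401 102.190
5 0.269 0.089 105.197
final: 105.197 0.619

Arc 1: start y=17.500, vy=19.650 → t=4.756, apex=37.180, x_land=53.222, impact vy=-27.009
  bounce: vy ← 0.47·27.009 = 12.694
Arc 2: start y=0.000, vy=12.694 → t=2.588, apex=8.213, x_land=82.182, impact vy=-12.694
  bounce: vy ← 0.47·12.694 = 5.966
Arc 3: start y=0.000, vy=5.966 → t=1.216, apex=1.814, x_land=95.793, impact vy=-5.966
  bounce: vy ← 0.47·5.966 = 2.804
Arc 4: start y=0.000, vy=2.804 → t=0.572, apex=0.401, x_land=102.190, impact vy=-2.804
  bounce: vy ← 0.47·2.804 = 1.318
Arc 5: start y=0.000, vy=1.318 → t=0.269, apex=0.089, x_land=105.197, impact vy=-1.318
  bounce: vy ← 0.47·1.318 = 0.619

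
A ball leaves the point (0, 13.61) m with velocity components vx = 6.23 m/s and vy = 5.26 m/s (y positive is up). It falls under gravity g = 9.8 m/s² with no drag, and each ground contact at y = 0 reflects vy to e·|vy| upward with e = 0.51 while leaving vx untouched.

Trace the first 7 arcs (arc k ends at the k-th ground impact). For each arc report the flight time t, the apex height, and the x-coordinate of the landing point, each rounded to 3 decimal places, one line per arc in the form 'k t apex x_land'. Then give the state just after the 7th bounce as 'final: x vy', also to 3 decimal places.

1 2.288 15.022 14.252
2 1.786 3.907 25.378
3 0.911 1.016 31.053
4 0.465 0.264 33.946
5 0.237 0.069 35.422
6 0.121 0.018 36.175
7 0.062 0.005 36.559
final: 36.559 0.154

Arc 1: start y=13.610, vy=5.260 → t=2.288, apex=15.022, x_land=14.252, impact vy=-17.159
  bounce: vy ← 0.51·17.159 = 8.751
Arc 2: start y=0.000, vy=8.751 → t=1.786, apex=3.907, x_land=25.378, impact vy=-8.751
  bounce: vy ← 0.51·8.751 = 4.463
Arc 3: start y=0.000, vy=4.463 → t=0.911, apex=1.016, x_land=31.053, impact vy=-4.463
  bounce: vy ← 0.51·4.463 = 2.276
Arc 4: start y=0.000, vy=2.276 → t=0.465, apex=0.264, x_land=33.946, impact vy=-2.276
  bounce: vy ← 0.51·2.276 = 1.161
Arc 5: start y=0.000, vy=1.161 → t=0.237, apex=0.069, x_land=35.422, impact vy=-1.161
  bounce: vy ← 0.51·1.161 = 0.592
Arc 6: start y=0.000, vy=0.592 → t=0.121, apex=0.018, x_land=36.175, impact vy=-0.592
  bounce: vy ← 0.51·0.592 = 0.302
Arc 7: start y=0.000, vy=0.302 → t=0.062, apex=0.005, x_land=36.559, impact vy=-0.302
  bounce: vy ← 0.51·0.302 = 0.154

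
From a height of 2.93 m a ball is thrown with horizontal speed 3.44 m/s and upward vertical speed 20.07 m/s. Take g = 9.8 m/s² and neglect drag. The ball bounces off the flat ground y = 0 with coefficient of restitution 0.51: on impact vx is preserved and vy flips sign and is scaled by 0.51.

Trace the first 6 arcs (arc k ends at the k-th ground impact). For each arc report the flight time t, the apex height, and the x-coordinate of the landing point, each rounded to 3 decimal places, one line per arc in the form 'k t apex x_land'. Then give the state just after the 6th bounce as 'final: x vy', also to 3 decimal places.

1 4.237 23.481 14.575
2 2.233 6.107 22.256
3 1.139 1.589 26.174
4 0.581 0.413 28.172
5 0.296 0.107 29.191
6 0.151 0.028 29.710
final: 29.710 0.377

Arc 1: start y=2.930, vy=20.070 → t=4.237, apex=23.481, x_land=14.575, impact vy=-21.453
  bounce: vy ← 0.51·21.453 = 10.941
Arc 2: start y=0.000, vy=10.941 → t=2.233, apex=6.107, x_land=22.256, impact vy=-10.941
  bounce: vy ← 0.51·10.941 = 5.580
Arc 3: start y=0.000, vy=5.580 → t=1.139, apex=1.589, x_land=26.174, impact vy=-5.580
  bounce: vy ← 0.51·5.580 = 2.846
Arc 4: start y=0.000, vy=2.846 → t=0.581, apex=0.413, x_land=28.172, impact vy=-2.846
  bounce: vy ← 0.51·2.846 = 1.451
Arc 5: start y=0.000, vy=1.451 → t=0.296, apex=0.107, x_land=29.191, impact vy=-1.451
  bounce: vy ← 0.51·1.451 = 0.740
Arc 6: start y=0.000, vy=0.740 → t=0.151, apex=0.028, x_land=29.710, impact vy=-0.740
  bounce: vy ← 0.51·0.740 = 0.377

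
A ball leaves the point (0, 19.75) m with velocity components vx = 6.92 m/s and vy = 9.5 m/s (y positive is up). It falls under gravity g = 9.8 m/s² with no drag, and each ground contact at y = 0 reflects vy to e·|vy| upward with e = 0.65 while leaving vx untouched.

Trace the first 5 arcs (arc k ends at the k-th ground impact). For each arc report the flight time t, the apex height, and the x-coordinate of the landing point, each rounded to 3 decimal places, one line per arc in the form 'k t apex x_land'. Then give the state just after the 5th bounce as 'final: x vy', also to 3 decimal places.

1 3.199 24.355 22.136
2 2.898 10.290 42.192
3 1.884 4.347 55.228
4 1.225 1.837 63.702
5 0.796 0.776 69.209
final: 69.209 2.535

Arc 1: start y=19.750, vy=9.500 → t=3.199, apex=24.355, x_land=22.136, impact vy=-21.848
  bounce: vy ← 0.65·21.848 = 14.201
Arc 2: start y=0.000, vy=14.201 → t=2.898, apex=10.290, x_land=42.192, impact vy=-14.201
  bounce: vy ← 0.65·14.201 = 9.231
Arc 3: start y=0.000, vy=9.231 → t=1.884, apex=4.347, x_land=55.228, impact vy=-9.231
  bounce: vy ← 0.65·9.231 = 6.000
Arc 4: start y=0.000, vy=6.000 → t=1.225, apex=1.837, x_land=63.702, impact vy=-6.000
  bounce: vy ← 0.65·6.000 = 3.900
Arc 5: start y=0.000, vy=3.900 → t=0.796, apex=0.776, x_land=69.209, impact vy=-3.900
  bounce: vy ← 0.65·3.900 = 2.535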